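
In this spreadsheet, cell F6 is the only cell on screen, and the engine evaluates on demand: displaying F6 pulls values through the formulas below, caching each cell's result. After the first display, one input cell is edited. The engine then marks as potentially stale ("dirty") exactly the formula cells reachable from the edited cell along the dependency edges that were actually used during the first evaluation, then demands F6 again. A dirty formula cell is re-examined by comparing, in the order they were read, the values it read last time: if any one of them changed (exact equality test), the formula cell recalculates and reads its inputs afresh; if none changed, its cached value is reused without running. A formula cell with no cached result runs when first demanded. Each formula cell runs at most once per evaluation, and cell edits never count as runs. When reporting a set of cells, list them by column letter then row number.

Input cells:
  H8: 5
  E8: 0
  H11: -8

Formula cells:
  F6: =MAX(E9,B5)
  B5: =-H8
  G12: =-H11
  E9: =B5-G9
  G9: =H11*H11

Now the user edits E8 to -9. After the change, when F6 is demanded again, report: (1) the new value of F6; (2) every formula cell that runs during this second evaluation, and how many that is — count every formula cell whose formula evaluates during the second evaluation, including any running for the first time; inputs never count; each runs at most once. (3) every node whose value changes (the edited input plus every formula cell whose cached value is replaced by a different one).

F6 now evaluates to -5.
Run set: none (0 run).
Changed values: E8.
The important point: nothing the output needs ever reads E8, so the edit is invisible to it.

Initial pass — values computed on the first demand:
  B5 = -(5) = -5
  G9 = -8 * -8 = 64
  E9 = -5 - 64 = -69
  F6 = MAX(-69, -5) = -5

Second demand — change propagation:
  no demanded computation ever read E8, so the edit dirties nothing and nothing runs.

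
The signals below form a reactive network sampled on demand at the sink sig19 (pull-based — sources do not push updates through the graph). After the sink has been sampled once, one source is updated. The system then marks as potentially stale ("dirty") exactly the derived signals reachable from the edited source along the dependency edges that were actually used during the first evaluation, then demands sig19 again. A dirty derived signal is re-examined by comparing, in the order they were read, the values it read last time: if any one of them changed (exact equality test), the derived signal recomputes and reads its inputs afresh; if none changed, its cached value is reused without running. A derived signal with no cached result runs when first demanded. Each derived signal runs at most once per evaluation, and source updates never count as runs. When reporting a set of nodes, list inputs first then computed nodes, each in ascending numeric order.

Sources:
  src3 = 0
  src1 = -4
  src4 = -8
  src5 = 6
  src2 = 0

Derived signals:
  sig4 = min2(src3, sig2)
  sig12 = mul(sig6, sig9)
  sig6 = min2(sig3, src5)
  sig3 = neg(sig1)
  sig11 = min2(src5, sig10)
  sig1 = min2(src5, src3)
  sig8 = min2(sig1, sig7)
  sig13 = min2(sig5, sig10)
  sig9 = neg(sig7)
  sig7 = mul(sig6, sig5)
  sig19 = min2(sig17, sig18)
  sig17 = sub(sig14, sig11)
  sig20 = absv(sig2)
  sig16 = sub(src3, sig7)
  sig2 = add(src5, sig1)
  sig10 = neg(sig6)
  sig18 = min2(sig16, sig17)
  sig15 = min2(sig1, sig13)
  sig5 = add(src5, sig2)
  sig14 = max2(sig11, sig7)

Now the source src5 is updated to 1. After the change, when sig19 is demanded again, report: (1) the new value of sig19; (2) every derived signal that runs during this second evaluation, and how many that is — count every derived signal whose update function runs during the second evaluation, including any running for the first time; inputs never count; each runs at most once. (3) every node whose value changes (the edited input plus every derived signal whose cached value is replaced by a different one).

Initial pass — values computed on the first demand:
  sig1 = min2(6, 0) = 0
  sig2 = add(6, 0) = 6
  sig3 = neg(0) = 0
  sig5 = add(6, 6) = 12
  sig6 = min2(0, 6) = 0
  sig7 = mul(0, 12) = 0
  sig10 = neg(0) = 0
  sig11 = min2(6, 0) = 0
  sig14 = max2(0, 0) = 0
  sig16 = sub(0, 0) = 0
  sig17 = sub(0, 0) = 0
  sig18 = min2(0, 0) = 0
  sig19 = min2(0, 0) = 0

Second demand — change propagation:
  sig1: re-runs because src5 6->1; new result 0 (unchanged).
  sig2: re-runs because src5 6->1; new result 1.
  sig3: re-examined; everything it read last time is the same (sig1 unchanged) — cache 0 kept, no run.
  sig5: re-runs because src5 6->1; sig2 6->1; new result 2.
  sig6: re-runs because src5 6->1; new result 0 (unchanged).
  sig7: re-runs because sig5 12->2; new result 0 (unchanged).
  sig10: re-examined; everything it read last time is the same (sig6 unchanged) — cache 0 kept, no run.
  sig11: re-runs because src5 6->1; new result 0 (unchanged).
  sig14: re-examined; everything it read last time is the same (sig11 unchanged, sig7 unchanged) — cache 0 kept, no run.
  sig16: re-examined; everything it read last time is the same (src3 unchanged, sig7 unchanged) — cache 0 kept, no run.
  sig17: re-examined; everything it read last time is the same (sig14 unchanged, sig11 unchanged) — cache 0 kept, no run.
  sig18: re-examined; everything it read last time is the same (sig16 unchanged, sig17 unchanged) — cache 0 kept, no run.
  sig19: re-examined; everything it read last time is the same (sig17 unchanged, sig18 unchanged) — cache 0 kept, no run.

The important point: at sig3 every value read last time is unchanged, so the dirty flag clears without a run.

sig19 now evaluates to 0.
Run set: sig1, sig2, sig5, sig6, sig7, sig11 (6 run).
Changed values: src5, sig2, sig5.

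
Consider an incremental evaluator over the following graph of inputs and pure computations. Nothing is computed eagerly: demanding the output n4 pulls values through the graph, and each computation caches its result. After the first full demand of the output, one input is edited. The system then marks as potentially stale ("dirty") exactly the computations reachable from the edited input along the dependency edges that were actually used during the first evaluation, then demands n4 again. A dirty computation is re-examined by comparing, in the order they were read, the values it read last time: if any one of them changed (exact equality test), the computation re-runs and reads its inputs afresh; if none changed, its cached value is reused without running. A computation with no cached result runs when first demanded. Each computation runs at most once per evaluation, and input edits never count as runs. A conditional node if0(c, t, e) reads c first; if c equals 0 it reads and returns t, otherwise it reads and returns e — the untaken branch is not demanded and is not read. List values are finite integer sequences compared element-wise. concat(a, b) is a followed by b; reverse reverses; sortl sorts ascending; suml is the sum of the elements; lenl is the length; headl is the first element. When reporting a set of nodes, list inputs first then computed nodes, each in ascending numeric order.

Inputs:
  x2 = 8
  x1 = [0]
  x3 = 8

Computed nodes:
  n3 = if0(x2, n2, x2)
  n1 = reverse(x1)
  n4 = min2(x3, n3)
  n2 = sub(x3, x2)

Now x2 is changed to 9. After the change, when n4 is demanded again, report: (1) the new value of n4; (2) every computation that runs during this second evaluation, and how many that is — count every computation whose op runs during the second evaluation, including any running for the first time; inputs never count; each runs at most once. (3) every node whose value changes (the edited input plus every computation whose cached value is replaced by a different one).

Initial pass — values computed on the first demand:
  n3 = if0(x2=8 -> else branch x2) = 8
  n4 = min2(8, 8) = 8

Second demand — change propagation:
  n3: re-runs because x2 8->9; x2 8->9; new result 9.
  n4: re-runs because n3 8->9; new result 8 (unchanged).

n4 now evaluates to 8.
Run set: n3, n4 (2 run).
Changed values: x2, n3.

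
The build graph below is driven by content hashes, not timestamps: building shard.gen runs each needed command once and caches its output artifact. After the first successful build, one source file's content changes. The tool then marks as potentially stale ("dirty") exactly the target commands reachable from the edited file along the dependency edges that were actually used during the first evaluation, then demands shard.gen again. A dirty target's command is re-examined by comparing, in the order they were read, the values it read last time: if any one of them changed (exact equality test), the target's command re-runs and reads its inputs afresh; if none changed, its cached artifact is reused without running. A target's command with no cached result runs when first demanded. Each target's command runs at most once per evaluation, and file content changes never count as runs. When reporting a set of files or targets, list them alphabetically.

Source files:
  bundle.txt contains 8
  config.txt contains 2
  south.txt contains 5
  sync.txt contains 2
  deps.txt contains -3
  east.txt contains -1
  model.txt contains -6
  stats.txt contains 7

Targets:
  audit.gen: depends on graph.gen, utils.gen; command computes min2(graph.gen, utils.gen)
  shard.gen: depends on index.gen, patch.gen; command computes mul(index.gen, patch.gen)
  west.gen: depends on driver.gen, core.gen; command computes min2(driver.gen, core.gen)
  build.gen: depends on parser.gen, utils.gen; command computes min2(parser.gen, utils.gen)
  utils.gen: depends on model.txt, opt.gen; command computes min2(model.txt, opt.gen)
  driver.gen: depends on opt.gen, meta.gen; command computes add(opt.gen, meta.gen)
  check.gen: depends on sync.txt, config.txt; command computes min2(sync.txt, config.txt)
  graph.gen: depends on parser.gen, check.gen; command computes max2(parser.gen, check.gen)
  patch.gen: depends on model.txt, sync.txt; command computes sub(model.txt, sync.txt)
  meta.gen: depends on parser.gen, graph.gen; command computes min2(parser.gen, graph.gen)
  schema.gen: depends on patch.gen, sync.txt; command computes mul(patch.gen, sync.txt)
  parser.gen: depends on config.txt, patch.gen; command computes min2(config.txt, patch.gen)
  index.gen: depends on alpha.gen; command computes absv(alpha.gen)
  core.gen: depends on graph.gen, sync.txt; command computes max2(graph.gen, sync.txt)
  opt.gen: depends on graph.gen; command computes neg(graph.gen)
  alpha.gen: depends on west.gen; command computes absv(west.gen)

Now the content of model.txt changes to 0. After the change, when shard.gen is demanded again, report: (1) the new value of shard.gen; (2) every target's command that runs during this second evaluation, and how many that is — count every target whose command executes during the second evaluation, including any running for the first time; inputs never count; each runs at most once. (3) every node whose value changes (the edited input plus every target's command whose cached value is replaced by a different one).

Initial pass — values computed on the first demand:
  check.gen = min2(2, 2) = 2
  patch.gen = sub(-6, 2) = -8
  parser.gen = min2(2, -8) = -8
  graph.gen = max2(-8, 2) = 2
  core.gen = max2(2, 2) = 2
  meta.gen = min2(-8, 2) = -8
  opt.gen = neg(2) = -2
  driver.gen = add(-2, -8) = -10
  west.gen = min2(-10, 2) = -10
  alpha.gen = absv(-10) = 10
  index.gen = absv(10) = 10
  shard.gen = mul(10, -8) = -80

Second demand — change propagation:
  patch.gen: re-runs because model.txt -6->0; new result -2.
  parser.gen: re-runs because patch.gen -8->-2; new result -2.
  graph.gen: re-runs because parser.gen -8->-2; new result 2 (unchanged).
  core.gen: re-examined; everything it read last time is the same (graph.gen unchanged, sync.txt unchanged) — cache 2 kept, no run.
  meta.gen: re-runs because parser.gen -8->-2; new result -2.
  opt.gen: re-examined; everything it read last time is the same (graph.gen unchanged) — cache -2 kept, no run.
  driver.gen: re-runs because meta.gen -8->-2; new result -4.
  west.gen: re-runs because driver.gen -10->-4; new result -4.
  alpha.gen: re-runs because west.gen -10->-4; new result 4.
  index.gen: re-runs because alpha.gen 10->4; new result 4.
  shard.gen: re-runs because index.gen 10->4; patch.gen -8->-2; new result -8.

The important point: at opt.gen every value read last time is unchanged, so the dirty flag clears without a run.

shard.gen now evaluates to -8.
Run set: alpha.gen, driver.gen, graph.gen, index.gen, meta.gen, parser.gen, patch.gen, shard.gen, west.gen (9 run).
Changed values: alpha.gen, driver.gen, index.gen, meta.gen, model.txt, parser.gen, patch.gen, shard.gen, west.gen.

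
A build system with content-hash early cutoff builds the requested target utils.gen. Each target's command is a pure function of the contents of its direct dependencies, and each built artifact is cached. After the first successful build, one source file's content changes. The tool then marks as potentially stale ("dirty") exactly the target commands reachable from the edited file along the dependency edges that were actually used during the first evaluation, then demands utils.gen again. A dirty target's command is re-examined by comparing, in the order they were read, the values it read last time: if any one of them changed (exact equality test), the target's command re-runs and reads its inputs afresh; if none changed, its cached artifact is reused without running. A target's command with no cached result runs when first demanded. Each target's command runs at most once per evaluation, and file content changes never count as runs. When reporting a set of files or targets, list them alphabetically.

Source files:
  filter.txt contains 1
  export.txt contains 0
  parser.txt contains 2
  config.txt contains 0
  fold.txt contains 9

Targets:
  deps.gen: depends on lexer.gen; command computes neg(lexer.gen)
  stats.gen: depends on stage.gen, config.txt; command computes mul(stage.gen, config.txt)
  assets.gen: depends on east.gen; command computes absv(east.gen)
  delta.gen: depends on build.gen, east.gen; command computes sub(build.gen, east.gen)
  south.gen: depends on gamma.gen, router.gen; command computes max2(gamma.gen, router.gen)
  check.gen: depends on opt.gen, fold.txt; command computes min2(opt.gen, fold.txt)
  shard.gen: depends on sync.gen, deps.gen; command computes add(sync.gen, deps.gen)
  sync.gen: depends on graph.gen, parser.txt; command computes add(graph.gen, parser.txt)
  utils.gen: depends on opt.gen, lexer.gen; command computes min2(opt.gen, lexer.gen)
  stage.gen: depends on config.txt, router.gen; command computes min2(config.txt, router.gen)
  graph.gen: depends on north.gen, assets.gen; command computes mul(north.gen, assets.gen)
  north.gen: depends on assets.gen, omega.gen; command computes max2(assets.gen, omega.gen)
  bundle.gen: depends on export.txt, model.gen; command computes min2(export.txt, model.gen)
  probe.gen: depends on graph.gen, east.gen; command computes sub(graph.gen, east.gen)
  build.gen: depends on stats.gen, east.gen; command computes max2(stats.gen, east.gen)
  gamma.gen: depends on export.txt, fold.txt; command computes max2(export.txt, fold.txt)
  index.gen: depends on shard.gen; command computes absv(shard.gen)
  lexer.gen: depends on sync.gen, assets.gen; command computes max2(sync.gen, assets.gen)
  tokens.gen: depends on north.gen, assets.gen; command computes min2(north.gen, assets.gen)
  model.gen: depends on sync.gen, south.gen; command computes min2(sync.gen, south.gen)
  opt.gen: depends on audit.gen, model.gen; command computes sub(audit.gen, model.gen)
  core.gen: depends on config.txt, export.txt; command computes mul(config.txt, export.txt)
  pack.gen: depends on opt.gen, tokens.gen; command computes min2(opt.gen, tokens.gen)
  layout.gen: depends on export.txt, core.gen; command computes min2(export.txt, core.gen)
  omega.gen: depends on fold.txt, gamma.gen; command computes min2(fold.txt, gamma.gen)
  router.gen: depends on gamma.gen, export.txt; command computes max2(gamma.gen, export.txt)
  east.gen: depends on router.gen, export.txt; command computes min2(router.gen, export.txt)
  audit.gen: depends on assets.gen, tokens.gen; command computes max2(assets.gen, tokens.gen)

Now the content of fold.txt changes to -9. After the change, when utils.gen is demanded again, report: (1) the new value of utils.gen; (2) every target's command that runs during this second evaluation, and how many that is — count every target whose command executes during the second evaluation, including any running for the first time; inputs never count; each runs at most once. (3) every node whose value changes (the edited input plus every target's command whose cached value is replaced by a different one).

First evaluation (everything demanded from the output):
  gamma.gen = max2(0, 9) = 9
  omega.gen = min2(9, 9) = 9
  router.gen = max2(9, 0) = 9
  east.gen = min2(9, 0) = 0
  assets.gen = absv(0) = 0
  north.gen = max2(0, 9) = 9
  graph.gen = mul(9, 0) = 0
  south.gen = max2(9, 9) = 9
  sync.gen = add(0, 2) = 2
  lexer.gen = max2(2, 0) = 2
  model.gen = min2(2, 9) = 2
  tokens.gen = min2(9, 0) = 0
  audit.gen = max2(0, 0) = 0
  opt.gen = sub(0, 2) = -2
  utils.gen = min2(-2, 2) = -2

Propagation after the edit:
  gamma.gen: runs — fold.txt 9->-9; result 0.
  omega.gen: runs — fold.txt 9->-9; gamma.gen 9->0; result -9.
  router.gen: runs — gamma.gen 9->0; result 0.
  east.gen: runs — router.gen 9->0; result 0 (same value as before).
  assets.gen: checked — values it read are unchanged (east.gen unchanged); reused cached 0 without running.
  north.gen: runs — omega.gen 9->-9; result 0.
  graph.gen: runs — north.gen 9->0; result 0 (same value as before).
  south.gen: runs — gamma.gen 9->0; router.gen 9->0; result 0.
  sync.gen: checked — values it read are unchanged (graph.gen unchanged, parser.txt unchanged); reused cached 2 without running.
  lexer.gen: checked — values it read are unchanged (sync.gen unchanged, assets.gen unchanged); reused cached 2 without running.
  model.gen: runs — south.gen 9->0; result 0.
  tokens.gen: runs — north.gen 9->0; result 0 (same value as before).
  audit.gen: checked — values it read are unchanged (assets.gen unchanged, tokens.gen unchanged); reused cached 0 without running.
  opt.gen: runs — model.gen 2->0; result 0.
  utils.gen: runs — opt.gen -2->0; result 0.

Key observation: the cutoff stops propagation at assets.gen — its inputs' values are unchanged, so it reuses its cache.

New value of utils.gen: 0.
Target commands that run: east.gen, gamma.gen, graph.gen, model.gen, north.gen, omega.gen, opt.gen, router.gen, south.gen, tokens.gen, utils.gen — 11 in total.
Values that change: fold.txt, gamma.gen, model.gen, north.gen, omega.gen, opt.gen, router.gen, south.gen, utils.gen.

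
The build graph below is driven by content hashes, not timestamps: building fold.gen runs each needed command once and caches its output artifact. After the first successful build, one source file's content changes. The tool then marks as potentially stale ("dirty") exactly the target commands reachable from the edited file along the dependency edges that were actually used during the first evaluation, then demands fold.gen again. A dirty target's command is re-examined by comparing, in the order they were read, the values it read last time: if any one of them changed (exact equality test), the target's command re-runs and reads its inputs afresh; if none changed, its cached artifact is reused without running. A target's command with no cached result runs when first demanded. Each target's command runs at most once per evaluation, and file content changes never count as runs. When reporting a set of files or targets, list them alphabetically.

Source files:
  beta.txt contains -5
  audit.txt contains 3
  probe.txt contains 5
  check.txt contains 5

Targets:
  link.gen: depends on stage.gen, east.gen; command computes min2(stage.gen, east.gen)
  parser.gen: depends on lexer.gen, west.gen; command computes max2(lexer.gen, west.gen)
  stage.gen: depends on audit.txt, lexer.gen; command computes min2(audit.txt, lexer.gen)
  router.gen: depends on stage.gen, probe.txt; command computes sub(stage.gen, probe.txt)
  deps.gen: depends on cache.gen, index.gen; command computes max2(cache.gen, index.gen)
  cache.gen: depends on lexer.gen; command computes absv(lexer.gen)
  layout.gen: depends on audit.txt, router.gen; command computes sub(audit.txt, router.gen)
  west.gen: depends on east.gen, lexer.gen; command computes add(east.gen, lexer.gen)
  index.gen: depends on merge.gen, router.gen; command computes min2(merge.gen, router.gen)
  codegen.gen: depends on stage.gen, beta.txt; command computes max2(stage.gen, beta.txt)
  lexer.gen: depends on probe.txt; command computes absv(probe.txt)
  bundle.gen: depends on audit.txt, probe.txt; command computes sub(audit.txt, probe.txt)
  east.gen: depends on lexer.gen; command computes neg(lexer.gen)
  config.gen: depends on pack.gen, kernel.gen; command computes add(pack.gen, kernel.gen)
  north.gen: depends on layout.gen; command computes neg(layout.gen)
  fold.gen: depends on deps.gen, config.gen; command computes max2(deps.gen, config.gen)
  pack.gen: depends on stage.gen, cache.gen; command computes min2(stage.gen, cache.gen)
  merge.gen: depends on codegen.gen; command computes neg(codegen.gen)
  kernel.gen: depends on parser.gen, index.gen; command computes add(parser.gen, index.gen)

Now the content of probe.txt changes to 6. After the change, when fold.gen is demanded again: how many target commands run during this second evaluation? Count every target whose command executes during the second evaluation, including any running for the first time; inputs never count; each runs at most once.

Run set: cache.gen, config.gen, deps.gen, east.gen, fold.gen, index.gen, kernel.gen, lexer.gen, pack.gen, parser.gen, router.gen, stage.gen, west.gen (13 run).
The important point: at codegen.gen every value read last time is unchanged, so the dirty flag clears without a run.

Initial pass — values computed on the first demand:
  lexer.gen = absv(5) = 5
  cache.gen = absv(5) = 5
  east.gen = neg(5) = -5
  stage.gen = min2(3, 5) = 3
  codegen.gen = max2(3, -5) = 3
  merge.gen = neg(3) = -3
  pack.gen = min2(3, 5) = 3
  router.gen = sub(3, 5) = -2
  index.gen = min2(-3, -2) = -3
  deps.gen = max2(5, -3) = 5
  west.gen = add(-5, 5) = 0
  parser.gen = max2(5, 0) = 5
  kernel.gen = add(5, -3) = 2
  config.gen = add(3, 2) = 5
  fold.gen = max2(5, 5) = 5

Second demand — change propagation:
  lexer.gen: re-runs because probe.txt 5->6; new result 6.
  cache.gen: re-runs because lexer.gen 5->6; new result 6.
  east.gen: re-runs because lexer.gen 5->6; new result -6.
  stage.gen: re-runs because lexer.gen 5->6; new result 3 (unchanged).
  codegen.gen: re-examined; everything it read last time is the same (stage.gen unchanged, beta.txt unchanged) — cache 3 kept, no run.
  merge.gen: re-examined; everything it read last time is the same (codegen.gen unchanged) — cache -3 kept, no run.
  pack.gen: re-runs because cache.gen 5->6; new result 3 (unchanged).
  router.gen: re-runs because probe.txt 5->6; new result -3.
  index.gen: re-runs because router.gen -2->-3; new result -3 (unchanged).
  deps.gen: re-runs because cache.gen 5->6; new result 6.
  west.gen: re-runs because east.gen -5->-6; lexer.gen 5->6; new result 0 (unchanged).
  parser.gen: re-runs because lexer.gen 5->6; new result 6.
  kernel.gen: re-runs because parser.gen 5->6; new result 3.
  config.gen: re-runs because kernel.gen 2->3; new result 6.
  fold.gen: re-runs because deps.gen 5->6; config.gen 5->6; new result 6.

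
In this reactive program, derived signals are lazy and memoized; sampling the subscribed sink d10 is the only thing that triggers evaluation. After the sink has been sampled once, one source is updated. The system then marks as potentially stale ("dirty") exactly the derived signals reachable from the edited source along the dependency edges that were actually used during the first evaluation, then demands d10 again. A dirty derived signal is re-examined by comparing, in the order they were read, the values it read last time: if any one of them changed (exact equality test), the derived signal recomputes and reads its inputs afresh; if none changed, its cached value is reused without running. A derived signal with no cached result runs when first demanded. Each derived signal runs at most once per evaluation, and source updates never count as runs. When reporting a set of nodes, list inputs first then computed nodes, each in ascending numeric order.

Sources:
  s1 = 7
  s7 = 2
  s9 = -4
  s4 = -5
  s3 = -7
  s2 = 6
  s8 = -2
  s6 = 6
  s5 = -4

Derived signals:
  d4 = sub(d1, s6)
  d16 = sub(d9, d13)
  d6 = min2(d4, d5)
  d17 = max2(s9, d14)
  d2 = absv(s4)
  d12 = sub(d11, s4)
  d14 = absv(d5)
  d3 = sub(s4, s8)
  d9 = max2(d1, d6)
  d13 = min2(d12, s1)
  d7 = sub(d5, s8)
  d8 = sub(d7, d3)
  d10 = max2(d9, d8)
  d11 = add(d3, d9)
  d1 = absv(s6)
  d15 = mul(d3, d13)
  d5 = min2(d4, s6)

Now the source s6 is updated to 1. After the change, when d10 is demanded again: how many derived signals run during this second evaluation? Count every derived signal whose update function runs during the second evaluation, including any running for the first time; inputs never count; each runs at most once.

5 derived signals run: d1, d4, d5, d9, d10.
Note where the cutoff bites: d6 is checked, finds nothing changed, and keeps its cache.

First demand of the output computes:
  d1 = absv(6) = 6
  d3 = sub(-5, -2) = -3
  d4 = sub(6, 6) = 0
  d5 = min2(0, 6) = 0
  d6 = min2(0, 0) = 0
  d7 = sub(0, -2) = 2
  d8 = sub(2, -3) = 5
  d9 = max2(6, 0) = 6
  d10 = max2(6, 5) = 6

After the edit, cleaning proceeds:
  d1: a read changed (s6 6->1) — executes, giving 1.
  d4: a read changed (d1 6->1; s6 6->1) — executes, giving 0 — identical to its old value.
  d5: a read changed (s6 6->1) — executes, giving 0 — identical to its old value.
  d6: dirty, but its reads are unchanged (d4 unchanged, d5 unchanged); cached 0 stands.
  d7: dirty, but its reads are unchanged (d5 unchanged, s8 unchanged); cached 2 stands.
  d8: dirty, but its reads are unchanged (d7 unchanged, d3 unchanged); cached 5 stands.
  d9: a read changed (d1 6->1) — executes, giving 1.
  d10: a read changed (d9 6->1) — executes, giving 5.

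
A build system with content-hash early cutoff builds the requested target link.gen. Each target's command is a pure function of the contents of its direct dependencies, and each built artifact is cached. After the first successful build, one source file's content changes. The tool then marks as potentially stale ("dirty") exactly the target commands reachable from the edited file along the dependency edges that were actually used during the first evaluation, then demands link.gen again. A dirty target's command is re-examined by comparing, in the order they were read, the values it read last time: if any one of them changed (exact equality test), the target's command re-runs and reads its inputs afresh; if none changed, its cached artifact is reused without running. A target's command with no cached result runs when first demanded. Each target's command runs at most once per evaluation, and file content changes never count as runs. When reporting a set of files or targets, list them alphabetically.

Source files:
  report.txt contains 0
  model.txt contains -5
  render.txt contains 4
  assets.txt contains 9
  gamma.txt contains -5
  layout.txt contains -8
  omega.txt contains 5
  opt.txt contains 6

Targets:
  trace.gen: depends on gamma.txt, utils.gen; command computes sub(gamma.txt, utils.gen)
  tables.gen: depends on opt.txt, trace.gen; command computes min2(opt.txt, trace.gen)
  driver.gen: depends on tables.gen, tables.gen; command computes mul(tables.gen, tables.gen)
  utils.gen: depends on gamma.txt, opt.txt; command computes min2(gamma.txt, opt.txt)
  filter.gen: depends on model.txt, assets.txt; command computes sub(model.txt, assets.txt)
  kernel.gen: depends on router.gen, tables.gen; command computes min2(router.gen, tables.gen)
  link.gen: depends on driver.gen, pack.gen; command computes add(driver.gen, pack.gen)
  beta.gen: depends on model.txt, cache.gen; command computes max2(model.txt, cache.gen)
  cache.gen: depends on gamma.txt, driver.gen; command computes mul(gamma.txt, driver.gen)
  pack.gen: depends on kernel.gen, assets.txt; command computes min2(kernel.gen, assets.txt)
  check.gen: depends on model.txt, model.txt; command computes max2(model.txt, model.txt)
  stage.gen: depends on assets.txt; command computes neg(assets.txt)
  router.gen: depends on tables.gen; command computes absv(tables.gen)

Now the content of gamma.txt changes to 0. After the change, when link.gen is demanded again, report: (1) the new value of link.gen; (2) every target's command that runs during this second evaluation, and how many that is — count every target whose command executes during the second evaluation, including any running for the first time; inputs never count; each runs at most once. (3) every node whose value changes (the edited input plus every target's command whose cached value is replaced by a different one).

New value of link.gen: 0.
Target commands that run: trace.gen, utils.gen — 2 in total.
Values that change: gamma.txt, utils.gen.
Key observation: the change is absorbed at trace.gen — it re-runs but produces the same value, and the output's value is unchanged.

First evaluation (everything demanded from the output):
  utils.gen = min2(-5, 6) = -5
  trace.gen = sub(-5, -5) = 0
  tables.gen = min2(6, 0) = 0
  driver.gen = mul(0, 0) = 0
  router.gen = absv(0) = 0
  kernel.gen = min2(0, 0) = 0
  pack.gen = min2(0, 9) = 0
  link.gen = add(0, 0) = 0

Propagation after the edit:
  utils.gen: runs — gamma.txt -5->0; result 0.
  trace.gen: runs — gamma.txt -5->0; utils.gen -5->0; result 0 (same value as before).
  tables.gen: checked — values it read are unchanged (opt.txt unchanged, trace.gen unchanged); reused cached 0 without running.
  driver.gen: checked — values it read are unchanged (tables.gen unchanged, tables.gen unchanged); reused cached 0 without running.
  router.gen: checked — values it read are unchanged (tables.gen unchanged); reused cached 0 without running.
  kernel.gen: checked — values it read are unchanged (router.gen unchanged, tables.gen unchanged); reused cached 0 without running.
  pack.gen: checked — values it read are unchanged (kernel.gen unchanged, assets.txt unchanged); reused cached 0 without running.
  link.gen: checked — values it read are unchanged (driver.gen unchanged, pack.gen unchanged); reused cached 0 without running.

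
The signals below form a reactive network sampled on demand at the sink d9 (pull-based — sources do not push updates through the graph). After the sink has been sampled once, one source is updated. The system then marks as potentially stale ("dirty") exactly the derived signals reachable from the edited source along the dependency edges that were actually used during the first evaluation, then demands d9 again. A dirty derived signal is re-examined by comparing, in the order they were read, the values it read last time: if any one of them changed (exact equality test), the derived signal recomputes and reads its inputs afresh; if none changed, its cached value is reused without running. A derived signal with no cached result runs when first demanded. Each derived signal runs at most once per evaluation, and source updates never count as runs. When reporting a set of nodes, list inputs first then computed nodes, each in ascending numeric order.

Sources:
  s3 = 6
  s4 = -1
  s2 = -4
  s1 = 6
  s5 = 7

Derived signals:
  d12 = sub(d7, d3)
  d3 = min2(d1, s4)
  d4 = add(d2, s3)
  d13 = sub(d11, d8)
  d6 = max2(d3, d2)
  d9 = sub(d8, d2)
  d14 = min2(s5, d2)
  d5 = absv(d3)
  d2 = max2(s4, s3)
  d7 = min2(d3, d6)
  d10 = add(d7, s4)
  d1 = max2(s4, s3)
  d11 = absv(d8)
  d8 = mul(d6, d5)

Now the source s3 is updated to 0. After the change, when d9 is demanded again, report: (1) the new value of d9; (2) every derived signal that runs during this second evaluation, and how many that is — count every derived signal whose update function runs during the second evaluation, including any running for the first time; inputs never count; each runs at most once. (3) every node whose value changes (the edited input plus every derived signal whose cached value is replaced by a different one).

Initial pass — values computed on the first demand:
  d1 = max2(-1, 6) = 6
  d2 = max2(-1, 6) = 6
  d3 = min2(6, -1) = -1
  d5 = absv(-1) = 1
  d6 = max2(-1, 6) = 6
  d8 = mul(6, 1) = 6
  d9 = sub(6, 6) = 0

Second demand — change propagation:
  d1: re-runs because s3 6->0; new result 0.
  d2: re-runs because s3 6->0; new result 0.
  d3: re-runs because d1 6->0; new result -1 (unchanged).
  d5: re-examined; everything it read last time is the same (d3 unchanged) — cache 1 kept, no run.
  d6: re-runs because d2 6->0; new result 0.
  d8: re-runs because d6 6->0; new result 0.
  d9: re-runs because d8 6->0; d2 6->0; new result 0 (unchanged).

The important point: at d5 every value read last time is unchanged, so the dirty flag clears without a run.

d9 now evaluates to 0.
Run set: d1, d2, d3, d6, d8, d9 (6 run).
Changed values: s3, d1, d2, d6, d8.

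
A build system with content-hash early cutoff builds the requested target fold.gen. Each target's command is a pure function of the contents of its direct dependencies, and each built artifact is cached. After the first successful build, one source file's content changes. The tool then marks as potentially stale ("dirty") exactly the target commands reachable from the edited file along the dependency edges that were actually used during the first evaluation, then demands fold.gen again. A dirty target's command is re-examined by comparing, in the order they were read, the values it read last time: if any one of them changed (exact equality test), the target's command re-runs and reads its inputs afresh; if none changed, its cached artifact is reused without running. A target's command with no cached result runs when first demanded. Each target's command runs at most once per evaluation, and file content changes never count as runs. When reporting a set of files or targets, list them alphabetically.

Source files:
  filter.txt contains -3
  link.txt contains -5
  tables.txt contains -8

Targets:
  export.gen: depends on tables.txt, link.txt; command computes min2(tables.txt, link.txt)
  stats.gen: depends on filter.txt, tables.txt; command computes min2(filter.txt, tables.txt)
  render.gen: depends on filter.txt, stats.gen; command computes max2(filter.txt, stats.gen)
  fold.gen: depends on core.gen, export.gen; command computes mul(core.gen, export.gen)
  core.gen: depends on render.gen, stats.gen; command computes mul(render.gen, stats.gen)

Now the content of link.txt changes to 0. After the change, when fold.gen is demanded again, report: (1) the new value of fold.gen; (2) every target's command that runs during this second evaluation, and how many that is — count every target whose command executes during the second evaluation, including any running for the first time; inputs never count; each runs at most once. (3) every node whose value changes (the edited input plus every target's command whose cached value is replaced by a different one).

New value of fold.gen: -192.
Target commands that run: export.gen — 1 in total.
Values that change: link.txt.
Key observation: the change is absorbed at export.gen — it re-runs but produces the same value, and the output's value is unchanged.

First evaluation (everything demanded from the output):
  export.gen = min2(-8, -5) = -8
  stats.gen = min2(-3, -8) = -8
  render.gen = max2(-3, -8) = -3
  core.gen = mul(-3, -8) = 24
  fold.gen = mul(24, -8) = -192

Propagation after the edit:
  export.gen: runs — link.txt -5->0; result -8 (same value as before).
  fold.gen: checked — values it read are unchanged (core.gen unchanged, export.gen unchanged); reused cached -192 without running.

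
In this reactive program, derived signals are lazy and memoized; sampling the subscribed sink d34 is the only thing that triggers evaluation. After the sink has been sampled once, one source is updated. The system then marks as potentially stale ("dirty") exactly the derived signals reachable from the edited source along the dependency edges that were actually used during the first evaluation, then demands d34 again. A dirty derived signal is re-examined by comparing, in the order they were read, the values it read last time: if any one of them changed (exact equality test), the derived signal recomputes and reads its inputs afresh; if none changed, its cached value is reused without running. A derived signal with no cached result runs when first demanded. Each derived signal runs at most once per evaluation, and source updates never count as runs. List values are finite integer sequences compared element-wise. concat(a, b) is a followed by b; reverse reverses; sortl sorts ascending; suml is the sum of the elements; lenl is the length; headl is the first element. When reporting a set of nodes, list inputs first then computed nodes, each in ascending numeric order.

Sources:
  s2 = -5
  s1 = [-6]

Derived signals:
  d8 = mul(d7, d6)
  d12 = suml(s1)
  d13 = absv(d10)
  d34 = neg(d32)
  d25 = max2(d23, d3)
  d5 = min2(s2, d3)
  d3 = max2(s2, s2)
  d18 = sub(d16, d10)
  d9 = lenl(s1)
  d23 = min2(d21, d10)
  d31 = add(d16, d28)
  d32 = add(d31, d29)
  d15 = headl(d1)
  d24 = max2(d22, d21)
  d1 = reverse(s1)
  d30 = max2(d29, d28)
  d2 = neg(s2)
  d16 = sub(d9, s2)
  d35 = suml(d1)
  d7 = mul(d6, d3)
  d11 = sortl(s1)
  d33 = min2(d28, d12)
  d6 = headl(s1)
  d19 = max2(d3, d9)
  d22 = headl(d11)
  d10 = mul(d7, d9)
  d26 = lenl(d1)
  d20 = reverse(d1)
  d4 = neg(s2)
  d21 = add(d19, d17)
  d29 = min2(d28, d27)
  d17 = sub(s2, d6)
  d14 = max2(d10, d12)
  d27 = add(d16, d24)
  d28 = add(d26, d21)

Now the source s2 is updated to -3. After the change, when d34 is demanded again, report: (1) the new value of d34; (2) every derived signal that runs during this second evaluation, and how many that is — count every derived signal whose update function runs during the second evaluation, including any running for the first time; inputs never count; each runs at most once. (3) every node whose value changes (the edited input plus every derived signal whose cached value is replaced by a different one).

Demanding d34 again yields -14.
12 derived signals run: d3, d16, d17, d19, d21, d24, d27, d28, d29, d31, d32, d34.
The nodes whose values change: s2, d3, d16, d17, d21, d24, d28, d29, d32, d34.

First demand of the output computes:
  d1 = reverse([-6]) = [-6]
  d3 = max2(-5, -5) = -5
  d6 = headl([-6]) = -6
  d9 = lenl([-6]) = 1
  d11 = sortl([-6]) = [-6]
  d16 = sub(1, -5) = 6
  d17 = sub(-5, -6) = 1
  d19 = max2(-5, 1) = 1
  d21 = add(1, 1) = 2
  d22 = headl([-6]) = -6
  d24 = max2(-6, 2) = 2
  d26 = lenl([-6]) = 1
  d27 = add(6, 2) = 8
  d28 = add(1, 2) = 3
  d29 = min2(3, 8) = 3
  d31 = add(6, 3) = 9
  d32 = add(9, 3) = 12
  d34 = neg(12) = -12

After the edit, cleaning proceeds:
  d3: a read changed (s2 -5->-3; s2 -5->-3) — executes, giving -3.
  d16: a read changed (s2 -5->-3) — executes, giving 4.
  d17: a read changed (s2 -5->-3) — executes, giving 3.
  d19: a read changed (d3 -5->-3) — executes, giving 1 — identical to its old value.
  d21: a read changed (d17 1->3) — executes, giving 4.
  d24: a read changed (d21 2->4) — executes, giving 4.
  d27: a read changed (d16 6->4; d24 2->4) — executes, giving 8 — identical to its old value.
  d28: a read changed (d21 2->4) — executes, giving 5.
  d29: a read changed (d28 3->5) — executes, giving 5.
  d31: a read changed (d16 6->4; d28 3->5) — executes, giving 9 — identical to its old value.
  d32: a read changed (d29 3->5) — executes, giving 14.
  d34: a read changed (d32 12->14) — executes, giving -14.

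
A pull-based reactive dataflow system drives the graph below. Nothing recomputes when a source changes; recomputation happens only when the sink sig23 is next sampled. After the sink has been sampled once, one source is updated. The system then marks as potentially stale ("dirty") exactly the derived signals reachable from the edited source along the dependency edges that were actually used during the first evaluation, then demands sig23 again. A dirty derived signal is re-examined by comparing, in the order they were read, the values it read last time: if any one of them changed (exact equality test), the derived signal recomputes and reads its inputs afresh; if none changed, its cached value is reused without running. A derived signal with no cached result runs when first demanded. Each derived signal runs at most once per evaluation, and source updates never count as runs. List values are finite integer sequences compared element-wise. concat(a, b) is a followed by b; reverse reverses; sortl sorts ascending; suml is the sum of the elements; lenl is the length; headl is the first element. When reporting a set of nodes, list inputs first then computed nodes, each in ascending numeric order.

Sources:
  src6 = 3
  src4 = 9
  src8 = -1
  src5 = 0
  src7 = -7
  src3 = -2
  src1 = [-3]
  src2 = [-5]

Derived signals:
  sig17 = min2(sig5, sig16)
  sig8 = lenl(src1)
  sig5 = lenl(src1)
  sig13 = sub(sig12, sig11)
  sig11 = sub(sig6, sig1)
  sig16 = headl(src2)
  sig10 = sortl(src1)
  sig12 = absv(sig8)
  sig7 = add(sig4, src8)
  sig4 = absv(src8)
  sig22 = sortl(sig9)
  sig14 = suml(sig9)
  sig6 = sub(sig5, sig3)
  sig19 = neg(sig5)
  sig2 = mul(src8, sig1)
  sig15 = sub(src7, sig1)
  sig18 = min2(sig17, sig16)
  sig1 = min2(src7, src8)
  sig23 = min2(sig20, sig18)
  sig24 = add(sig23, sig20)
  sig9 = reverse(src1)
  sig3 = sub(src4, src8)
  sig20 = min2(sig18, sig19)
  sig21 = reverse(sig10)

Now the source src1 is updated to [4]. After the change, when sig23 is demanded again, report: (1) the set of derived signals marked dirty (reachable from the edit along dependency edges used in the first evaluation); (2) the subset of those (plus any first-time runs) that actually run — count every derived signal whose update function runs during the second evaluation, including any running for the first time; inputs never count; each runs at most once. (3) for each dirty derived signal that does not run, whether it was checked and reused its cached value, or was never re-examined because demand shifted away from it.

Marked dirty: sig5, sig17, sig18, sig19, sig20, sig23.
Derived signals that run: sig5 — 1 in total.
Checked but reused from cache: sig17, sig18, sig19, sig20, sig23.
Key observation: the change is absorbed at sig5 — it re-runs but produces the same value, and the output's value is unchanged.

First evaluation (everything demanded from the output):
  sig5 = lenl([-3]) = 1
  sig16 = headl([-5]) = -5
  sig17 = min2(1, -5) = -5
  sig18 = min2(-5, -5) = -5
  sig19 = neg(1) = -1
  sig20 = min2(-5, -1) = -5
  sig23 = min2(-5, -5) = -5

Propagation after the edit:
  sig5: runs — src1 [-3]->[4]; result 1 (same value as before).
  sig17: checked — values it read are unchanged (sig5 unchanged, sig16 unchanged); reused cached -5 without running.
  sig18: checked — values it read are unchanged (sig17 unchanged, sig16 unchanged); reused cached -5 without running.
  sig19: checked — values it read are unchanged (sig5 unchanged); reused cached -1 without running.
  sig20: checked — values it read are unchanged (sig18 unchanged, sig19 unchanged); reused cached -5 without running.
  sig23: checked — values it read are unchanged (sig20 unchanged, sig18 unchanged); reused cached -5 without running.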